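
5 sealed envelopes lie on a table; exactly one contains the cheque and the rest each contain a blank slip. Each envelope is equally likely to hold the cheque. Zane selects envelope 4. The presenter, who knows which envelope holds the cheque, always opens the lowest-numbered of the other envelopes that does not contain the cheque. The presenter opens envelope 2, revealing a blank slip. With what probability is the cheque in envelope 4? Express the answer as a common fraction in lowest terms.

Apply Bayes' rule, conditioning on where the cheque actually is.
If it is in envelope 1 (prior 1/5): envelope 2 is the lowest-numbered option available, probability 1; weight (1/5)·1 = 1/5.
If it is in envelope 2 (prior 1/5): the presenter opened envelope 2, so this case is ruled out; weight (1/5)·0 = 0.
If it is in any of envelopes 3, 4, and 5 (prior 1/5 each): the presenter would have opened envelope 1 instead, probability 0; weight (1/5)·0 = 0 each.
The weights sum to 1/5.
So P(the cheque in envelope 4 | the presenter opened envelope 2) = 0 / (1/5) = 0.

0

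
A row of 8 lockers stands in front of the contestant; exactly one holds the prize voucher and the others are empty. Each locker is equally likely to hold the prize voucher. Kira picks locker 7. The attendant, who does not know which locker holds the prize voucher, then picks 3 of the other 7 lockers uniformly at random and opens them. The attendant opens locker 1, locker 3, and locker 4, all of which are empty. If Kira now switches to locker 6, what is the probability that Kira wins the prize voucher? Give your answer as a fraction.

1/5

Condition on the true location of the prize voucher.
If it is in any of lockers 1, 3, and 4 (prior 1/8 each): that locker was opened and seen not to hold the prize — ruled out; weight (1/8)·0 = 0 each.
If it is in any of lockers 2, 5, 6, 7, and 8 (prior 1/8 each): the attendant picks exactly this set with probability 1/35 regardless, and none is the prize; weight (1/8)·(1/35) = 1/280 each.
The weights sum to 1/56.
So P(the prize voucher in locker 6 | the attendant opened locker 1, locker 3, and locker 4) = (1/280) / (1/56) = 1/5.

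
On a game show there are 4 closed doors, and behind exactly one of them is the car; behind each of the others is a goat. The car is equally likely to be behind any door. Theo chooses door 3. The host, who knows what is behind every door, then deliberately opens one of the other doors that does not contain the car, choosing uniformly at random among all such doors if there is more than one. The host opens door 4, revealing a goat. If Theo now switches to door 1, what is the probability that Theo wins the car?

Apply Bayes' rule, conditioning on where the car actually is.
If it is behind either of doors 1 and 2 (prior 1/4 each): the host has 2 equally likely choices, so probability 1/2; weight (1/4)·(1/2) = 1/8 each.
If it is behind door 3 (prior 1/4): the host has 3 equally likely choices, so probability 1/3; weight (1/4)·(1/3) = 1/12.
If it is behind door 4 (prior 1/4): the host opened door 4, so this case is ruled out; weight (1/4)·0 = 0.
The weights sum to 1/3.
So P(the car behind door 1 | the host opened door 4) = (1/8) / (1/3) = 3/8.

3/8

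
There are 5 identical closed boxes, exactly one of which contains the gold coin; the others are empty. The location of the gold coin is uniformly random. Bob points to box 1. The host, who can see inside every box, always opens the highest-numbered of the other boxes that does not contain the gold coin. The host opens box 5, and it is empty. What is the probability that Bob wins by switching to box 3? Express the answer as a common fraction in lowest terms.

Consider each possible location of the gold coin in turn.
If it is in any of boxes 1, 2, 3, and 4 (prior 1/5 each): box 5 is the highest-numbered option available, probability 1; weight (1/5)·1 = 1/5 each.
If it is in box 5 (prior 1/5): the host opened box 5, so this case is ruled out; weight (1/5)·0 = 0.
The weights sum to 4/5.
So P(the gold coin in box 3 | the host opened box 5) = (1/5) / (4/5) = 1/4.

1/4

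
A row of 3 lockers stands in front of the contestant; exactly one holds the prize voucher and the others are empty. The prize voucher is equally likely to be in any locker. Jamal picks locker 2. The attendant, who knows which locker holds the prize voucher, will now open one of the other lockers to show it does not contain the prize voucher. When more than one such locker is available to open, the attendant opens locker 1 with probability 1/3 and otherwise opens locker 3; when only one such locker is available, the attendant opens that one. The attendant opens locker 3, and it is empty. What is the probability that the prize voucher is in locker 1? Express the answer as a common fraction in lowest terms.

Consider each possible location of the prize voucher in turn.
If it is in locker 1 (prior 1/3): only locker 3 is available, probability 1; weight (1/3)·1 = 1/3.
If it is in locker 2 (prior 1/3): locker 1 is available but not opened, probability 2/3; weight (1/3)·(2/3) = 2/9.
If it is in locker 3 (prior 1/3): the attendant opened locker 3, so this case is ruled out; weight (1/3)·0 = 0.
The weights sum to 5/9.
So P(the prize voucher in locker 1 | the attendant opened locker 3) = (1/3) / (5/9) = 3/5.

3/5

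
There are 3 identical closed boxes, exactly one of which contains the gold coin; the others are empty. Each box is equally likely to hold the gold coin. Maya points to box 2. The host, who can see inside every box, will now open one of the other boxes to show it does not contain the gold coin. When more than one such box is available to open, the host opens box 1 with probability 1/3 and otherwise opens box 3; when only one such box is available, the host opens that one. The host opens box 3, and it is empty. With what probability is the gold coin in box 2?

Consider each possible location of the gold coin in turn.
If it is in box 1 (prior 1/3): only box 3 is available, probability 1; weight (1/3)·1 = 1/3.
If it is in box 2 (prior 1/3): box 1 is available but not opened, probability 2/3; weight (1/3)·(2/3) = 2/9.
If it is in box 3 (prior 1/3): the host opened box 3, so this case is ruled out; weight (1/3)·0 = 0.
The weights sum to 5/9.
So P(the gold coin in box 2 | the host opened box 3) = (2/9) / (5/9) = 2/5.

2/5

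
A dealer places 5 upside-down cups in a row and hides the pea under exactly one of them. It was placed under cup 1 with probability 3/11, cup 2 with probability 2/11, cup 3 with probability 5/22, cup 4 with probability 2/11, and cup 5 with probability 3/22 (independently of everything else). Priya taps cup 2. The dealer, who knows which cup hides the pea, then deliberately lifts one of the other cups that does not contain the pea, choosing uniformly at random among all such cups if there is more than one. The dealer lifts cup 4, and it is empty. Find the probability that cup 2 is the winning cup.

Apply Bayes' rule, conditioning on where the pea actually is.
If it is under cup 1 (prior 3/11): the dealer has 3 equally likely choices, so probability 1/3; weight (3/11)·(1/3) = 1/11.
If it is under cup 2 (prior 2/11): the dealer has 4 equally likely choices, so probability 1/4; weight (2/11)·(1/4) = 1/22.
If it is under cup 3 (prior 5/22): the dealer has 3 equally likely choices, so probability 1/3; weight (5/22)·(1/3) = 5/66.
If it is under cup 4 (prior 2/11): the dealer opened cup 4, so this case is ruled out; weight (2/11)·0 = 0.
If it is under cup 5 (prior 3/22): the dealer has 3 equally likely choices, so probability 1/3; weight (3/22)·(1/3) = 1/22.
The weights sum to 17/66.
So P(the pea under cup 2 | the dealer opened cup 4) = (1/22) / (17/66) = 3/17.

3/17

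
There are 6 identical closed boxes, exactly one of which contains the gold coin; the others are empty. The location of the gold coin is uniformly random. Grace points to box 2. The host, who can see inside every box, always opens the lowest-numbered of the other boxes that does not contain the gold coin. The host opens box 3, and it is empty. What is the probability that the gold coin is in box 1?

1

Condition on the true location of the gold coin.
If it is in box 1 (prior 1/6): box 3 is the lowest-numbered option available, probability 1; weight (1/6)·1 = 1/6.
If it is in any of boxes 2, 4, 5, and 6 (prior 1/6 each): the host would have opened box 1 instead, probability 0; weight (1/6)·0 = 0 each.
If it is in box 3 (prior 1/6): the host opened box 3, so this case is ruled out; weight (1/6)·0 = 0.
The weights sum to 1/6.
So P(the gold coin in box 1 | the host opened box 3) = (1/6) / (1/6) = 1.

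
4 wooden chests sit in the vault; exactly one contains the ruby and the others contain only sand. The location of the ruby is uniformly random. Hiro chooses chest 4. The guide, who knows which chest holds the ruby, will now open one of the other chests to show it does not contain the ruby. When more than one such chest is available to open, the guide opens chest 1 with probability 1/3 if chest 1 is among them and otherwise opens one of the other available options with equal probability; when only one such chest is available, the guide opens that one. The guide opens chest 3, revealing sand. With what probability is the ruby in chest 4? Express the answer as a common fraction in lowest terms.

2/9

Condition on the true location of the ruby.
If it is in chest 1 (prior 1/4): chest 1 holds the prize so is unavailable; the guide chooses uniformly among the 2 others, probability 1/2; weight (1/4)·(1/2) = 1/8.
If it is in chest 2 (prior 1/4): chest 1 is available but not opened, probability 2/3; weight (1/4)·(2/3) = 1/6.
If it is in chest 3 (prior 1/4): the guide opened chest 3, so this case is ruled out; weight (1/4)·0 = 0.
If it is in chest 4 (prior 1/4): chest 1 is available but not opened; chest 3 gets probability (1 − 1/3)/2 = 1/3; weight (1/4)·(1/3) = 1/12.
The weights sum to 3/8.
So P(the ruby in chest 4 | the guide opened chest 3) = (1/12) / (3/8) = 2/9.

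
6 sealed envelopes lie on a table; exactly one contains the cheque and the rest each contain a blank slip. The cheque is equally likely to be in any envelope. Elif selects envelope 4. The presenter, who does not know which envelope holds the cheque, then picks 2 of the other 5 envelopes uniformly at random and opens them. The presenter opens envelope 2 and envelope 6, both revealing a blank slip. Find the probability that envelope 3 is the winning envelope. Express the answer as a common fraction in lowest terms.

Because the presenter chose which envelopes to open without knowing where the cheque is, the choice is independent of the prize location. Learning that none of the 2 opened envelopes holds the cheque simply rules out those 2 locations and leaves the remaining 4 envelopes still equally likely by symmetry.
So P(the cheque in envelope 3) = 1/4.

1/4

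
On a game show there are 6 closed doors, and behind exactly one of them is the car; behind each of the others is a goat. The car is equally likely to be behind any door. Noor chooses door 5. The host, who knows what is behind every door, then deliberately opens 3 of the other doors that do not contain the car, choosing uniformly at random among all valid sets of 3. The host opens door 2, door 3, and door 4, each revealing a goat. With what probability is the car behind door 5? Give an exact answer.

Consider each possible location of the car in turn.
If it is behind either of doors 1 and 6 (prior 1/6 each): the host has 4 equally likely choices, so probability 1/4; weight (1/6)·(1/4) = 1/24 each.
If it is behind any of doors 2, 3, and 4 (prior 1/6 each): that door was opened and seen not to hold the prize — ruled out; weight (1/6)·0 = 0 each.
If it is behind door 5 (prior 1/6): the host has 10 equally likely choices, so probability 1/10; weight (1/6)·(1/10) = 1/60.
The weights sum to 1/10.
So P(the car behind door 5 | the host opened door 2, door 3, and door 4) = (1/60) / (1/10) = 1/6.

1/6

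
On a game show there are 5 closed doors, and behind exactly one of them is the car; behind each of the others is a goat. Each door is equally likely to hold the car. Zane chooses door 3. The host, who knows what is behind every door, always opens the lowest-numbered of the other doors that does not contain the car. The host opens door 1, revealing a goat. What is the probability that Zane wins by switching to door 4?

1/4

Condition on the true location of the car.
If it is behind door 1 (prior 1/5): the host opened door 1, so this case is ruled out; weight (1/5)·0 = 0.
If it is behind any of doors 2, 3, 4, and 5 (prior 1/5 each): door 1 is the lowest-numbered option available, probability 1; weight (1/5)·1 = 1/5 each.
The weights sum to 4/5.
So P(the car behind door 4 | the host opened door 1) = (1/5) / (4/5) = 1/4.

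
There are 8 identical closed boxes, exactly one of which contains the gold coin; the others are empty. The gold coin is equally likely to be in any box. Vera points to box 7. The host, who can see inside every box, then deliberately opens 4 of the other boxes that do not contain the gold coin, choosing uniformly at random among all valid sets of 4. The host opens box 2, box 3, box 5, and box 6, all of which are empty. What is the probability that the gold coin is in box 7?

Condition on the true location of the gold coin.
If it is in any of boxes 1, 4, and 8 (prior 1/8 each): the host has 15 equally likely choices, so probability 1/15; weight (1/8)·(1/15) = 1/120 each.
If it is in any of boxes 2, 3, 5, and 6 (prior 1/8 each): that box was opened and seen not to hold the prize — ruled out; weight (1/8)·0 = 0 each.
If it is in box 7 (prior 1/8): the host has 35 equally likely choices, so probability 1/35; weight (1/8)·(1/35) = 1/280.
The weights sum to 1/35.
So P(the gold coin in box 7 | the host opened box 2, box 3, box 5, and box 6) = (1/280) / (1/35) = 1/8.

1/8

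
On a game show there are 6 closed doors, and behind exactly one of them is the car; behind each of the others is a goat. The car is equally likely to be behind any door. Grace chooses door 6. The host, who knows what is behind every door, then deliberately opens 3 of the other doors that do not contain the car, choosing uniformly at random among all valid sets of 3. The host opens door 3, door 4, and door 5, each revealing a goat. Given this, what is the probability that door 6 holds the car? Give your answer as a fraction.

Consider each possible location of the car in turn.
If it is behind either of doors 1 and 2 (prior 1/6 each): the host has 4 equally likely choices, so probability 1/4; weight (1/6)·(1/4) = 1/24 each.
If it is behind any of doors 3, 4, and 5 (prior 1/6 each): that door was opened and seen not to hold the prize — ruled out; weight (1/6)·0 = 0 each.
If it is behind door 6 (prior 1/6): the host has 10 equally likely choices, so probability 1/10; weight (1/6)·(1/10) = 1/60.
The weights sum to 1/10.
So P(the car behind door 6 | the host opened door 3, door 4, and door 5) = (1/60) / (1/10) = 1/6.

1/6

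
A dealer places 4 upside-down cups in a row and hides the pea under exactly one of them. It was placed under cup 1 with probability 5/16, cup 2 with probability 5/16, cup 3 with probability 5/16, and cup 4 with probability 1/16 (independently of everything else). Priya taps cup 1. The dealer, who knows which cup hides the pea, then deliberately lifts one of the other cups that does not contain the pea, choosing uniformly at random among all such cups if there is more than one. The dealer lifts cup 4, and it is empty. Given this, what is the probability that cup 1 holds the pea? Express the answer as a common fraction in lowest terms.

Condition on the true location of the pea.
If it is under cup 1 (prior 5/16): the dealer has 3 equally likely choices, so probability 1/3; weight (5/16)·(1/3) = 5/48.
If it is under either of cups 2 and 3 (prior 5/16 each): the dealer has 2 equally likely choices, so probability 1/2; weight (5/16)·(1/2) = 5/32 each.
If it is under cup 4 (prior 1/16): the dealer opened cup 4, so this case is ruled out; weight (1/16)·0 = 0.
The weights sum to 5/12.
So P(the pea under cup 1 | the dealer opened cup 4) = (5/48) / (5/12) = 1/4.

1/4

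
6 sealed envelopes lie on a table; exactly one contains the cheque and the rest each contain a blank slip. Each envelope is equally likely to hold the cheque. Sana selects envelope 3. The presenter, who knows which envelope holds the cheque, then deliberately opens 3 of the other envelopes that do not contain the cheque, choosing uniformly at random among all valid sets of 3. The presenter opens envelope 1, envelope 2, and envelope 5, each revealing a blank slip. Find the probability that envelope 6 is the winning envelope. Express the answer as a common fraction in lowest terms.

Condition on the true location of the cheque.
If it is in any of envelopes 1, 2, and 5 (prior 1/6 each): that envelope was opened and seen not to hold the prize — ruled out; weight (1/6)·0 = 0 each.
If it is in envelope 3 (prior 1/6): the presenter has 10 equally likely choices, so probability 1/10; weight (1/6)·(1/10) = 1/60.
If it is in either of envelopes 4 and 6 (prior 1/6 each): the presenter has 4 equally likely choices, so probability 1/4; weight (1/6)·(1/4) = 1/24 each.
The weights sum to 1/10.
So P(the cheque in envelope 6 | the presenter opened envelope 1, envelope 2, and envelope 5) = (1/24) / (1/10) = 5/12.

5/12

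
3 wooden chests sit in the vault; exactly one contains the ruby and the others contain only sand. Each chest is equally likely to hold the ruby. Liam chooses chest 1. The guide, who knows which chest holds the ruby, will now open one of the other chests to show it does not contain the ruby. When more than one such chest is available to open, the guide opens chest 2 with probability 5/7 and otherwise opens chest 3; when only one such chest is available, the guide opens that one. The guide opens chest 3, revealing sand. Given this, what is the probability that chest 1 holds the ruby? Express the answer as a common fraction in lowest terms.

Condition on the true location of the ruby.
If it is in chest 1 (prior 1/3): chest 2 is available but not opened, probability 2/7; weight (1/3)·(2/7) = 2/21.
If it is in chest 2 (prior 1/3): only chest 3 is available, probability 1; weight (1/3)·1 = 1/3.
If it is in chest 3 (prior 1/3): the guide opened chest 3, so this case is ruled out; weight (1/3)·0 = 0.
The weights sum to 3/7.
So P(the ruby in chest 1 | the guide opened chest 3) = (2/21) / (3/7) = 2/9.

2/9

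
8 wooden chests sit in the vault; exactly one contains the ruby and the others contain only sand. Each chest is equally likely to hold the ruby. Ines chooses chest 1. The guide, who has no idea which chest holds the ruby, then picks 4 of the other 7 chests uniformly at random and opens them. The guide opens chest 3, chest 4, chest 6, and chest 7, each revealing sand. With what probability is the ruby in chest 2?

Consider each possible location of the ruby in turn.
If it is in any of chests 1, 2, 5, and 8 (prior 1/8 each): the guide picks exactly this set with probability 1/35 regardless, and none is the prize; weight (1/8)·(1/35) = 1/280 each.
If it is in any of chests 3, 4, 6, and 7 (prior 1/8 each): that chest was opened and seen not to hold the prize — ruled out; weight (1/8)·0 = 0 each.
The weights sum to 1/70.
So P(the ruby in chest 2 | the guide opened chest 3, chest 4, chest 6, and chest 7) = (1/280) / (1/70) = 1/4.

1/4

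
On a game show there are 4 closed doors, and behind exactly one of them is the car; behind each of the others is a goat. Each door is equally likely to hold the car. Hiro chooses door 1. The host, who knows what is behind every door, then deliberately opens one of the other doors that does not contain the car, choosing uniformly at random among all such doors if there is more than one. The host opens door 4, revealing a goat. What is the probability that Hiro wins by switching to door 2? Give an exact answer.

Apply Bayes' rule, conditioning on where the car actually is.
If it is behind door 1 (prior 1/4): the host has 3 equally likely choices, so probability 1/3; weight (1/4)·(1/3) = 1/12.
If it is behind either of doors 2 and 3 (prior 1/4 each): the host has 2 equally likely choices, so probability 1/2; weight (1/4)·(1/2) = 1/8 each.
If it is behind door 4 (prior 1/4): the host opened door 4, so this case is ruled out; weight (1/4)·0 = 0.
The weights sum to 1/3.
So P(the car behind door 2 | the host opened door 4) = (1/8) / (1/3) = 3/8.

3/8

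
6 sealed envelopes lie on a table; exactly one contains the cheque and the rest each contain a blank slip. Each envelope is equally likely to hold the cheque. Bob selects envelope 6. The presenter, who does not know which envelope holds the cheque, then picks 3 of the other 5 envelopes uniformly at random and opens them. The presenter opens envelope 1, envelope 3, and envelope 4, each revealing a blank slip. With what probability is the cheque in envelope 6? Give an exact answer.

1/3

Apply Bayes' rule, conditioning on where the cheque actually is.
If it is in any of envelopes 1, 3, and 4 (prior 1/6 each): that envelope was opened and seen not to hold the prize — ruled out; weight (1/6)·0 = 0 each.
If it is in any of envelopes 2, 5, and 6 (prior 1/6 each): the presenter picks exactly this set with probability 1/10 regardless, and none is the prize; weight (1/6)·(1/10) = 1/60 each.
The weights sum to 1/20.
So P(the cheque in envelope 6 | the presenter opened envelope 1, envelope 3, and envelope 4) = (1/60) / (1/20) = 1/3.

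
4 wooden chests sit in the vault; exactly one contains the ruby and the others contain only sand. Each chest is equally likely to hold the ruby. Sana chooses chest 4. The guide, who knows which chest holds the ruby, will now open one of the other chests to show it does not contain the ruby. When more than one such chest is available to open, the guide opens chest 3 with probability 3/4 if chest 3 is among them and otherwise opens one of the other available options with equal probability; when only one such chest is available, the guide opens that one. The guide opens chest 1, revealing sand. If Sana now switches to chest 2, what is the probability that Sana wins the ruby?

Condition on the true location of the ruby.
If it is in chest 1 (prior 1/4): the guide opened chest 1, so this case is ruled out; weight (1/4)·0 = 0.
If it is in chest 2 (prior 1/4): chest 3 is available but not opened, probability 1/4; weight (1/4)·(1/4) = 1/16.
If it is in chest 3 (prior 1/4): chest 3 holds the prize so is unavailable; the guide chooses uniformly among the 2 others, probability 1/2; weight (1/4)·(1/2) = 1/8.
If it is in chest 4 (prior 1/4): chest 3 is available but not opened; chest 1 gets probability (1 − 3/4)/2 = 1/8; weight (1/4)·(1/8) = 1/32.
The weights sum to 7/32.
So P(the ruby in chest 2 | the guide opened chest 1) = (1/16) / (7/32) = 2/7.

2/7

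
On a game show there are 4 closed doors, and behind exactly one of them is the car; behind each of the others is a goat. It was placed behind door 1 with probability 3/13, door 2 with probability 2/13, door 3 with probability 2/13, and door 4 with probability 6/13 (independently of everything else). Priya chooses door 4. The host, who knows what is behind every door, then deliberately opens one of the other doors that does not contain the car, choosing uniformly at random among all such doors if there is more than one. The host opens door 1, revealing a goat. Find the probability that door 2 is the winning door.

1/4

Condition on the true location of the car.
If it is behind door 1 (prior 3/13): the host opened door 1, so this case is ruled out; weight (3/13)·0 = 0.
If it is behind either of doors 2 and 3 (prior 2/13 each): the host has 2 equally likely choices, so probability 1/2; weight (2/13)·(1/2) = 1/13 each.
If it is behind door 4 (prior 6/13): the host has 3 equally likely choices, so probability 1/3; weight (6/13)·(1/3) = 2/13.
The weights sum to 4/13.
So P(the car behind door 2 | the host opened door 1) = (1/13) / (4/13) = 1/4.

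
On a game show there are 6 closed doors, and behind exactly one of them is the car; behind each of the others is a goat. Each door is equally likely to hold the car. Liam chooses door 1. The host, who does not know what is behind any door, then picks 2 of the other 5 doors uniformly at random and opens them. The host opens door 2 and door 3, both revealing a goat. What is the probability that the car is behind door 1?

Consider each possible location of the car in turn.
If it is behind any of doors 1, 4, 5, and 6 (prior 1/6 each): the host picks exactly this set with probability 1/10 regardless, and none is the prize; weight (1/6)·(1/10) = 1/60 each.
If it is behind either of doors 2 and 3 (prior 1/6 each): that door was opened and seen not to hold the prize — ruled out; weight (1/6)·0 = 0 each.
The weights sum to 1/15.
So P(the car behind door 1 | the host opened door 2 and door 3) = (1/60) / (1/15) = 1/4.

1/4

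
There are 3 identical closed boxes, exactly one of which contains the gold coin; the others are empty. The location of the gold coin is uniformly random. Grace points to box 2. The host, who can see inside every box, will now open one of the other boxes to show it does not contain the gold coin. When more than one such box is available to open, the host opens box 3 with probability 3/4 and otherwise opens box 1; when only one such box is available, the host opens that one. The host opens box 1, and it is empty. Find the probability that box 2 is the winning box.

1/5

Consider each possible location of the gold coin in turn.
If it is in box 1 (prior 1/3): the host opened box 1, so this case is ruled out; weight (1/3)·0 = 0.
If it is in box 2 (prior 1/3): box 3 is available but not opened, probability 1/4; weight (1/3)·(1/4) = 1/12.
If it is in box 3 (prior 1/3): only box 1 is available, probability 1; weight (1/3)·1 = 1/3.
The weights sum to 5/12.
So P(the gold coin in box 2 | the host opened box 1) = (1/12) / (5/12) = 1/5.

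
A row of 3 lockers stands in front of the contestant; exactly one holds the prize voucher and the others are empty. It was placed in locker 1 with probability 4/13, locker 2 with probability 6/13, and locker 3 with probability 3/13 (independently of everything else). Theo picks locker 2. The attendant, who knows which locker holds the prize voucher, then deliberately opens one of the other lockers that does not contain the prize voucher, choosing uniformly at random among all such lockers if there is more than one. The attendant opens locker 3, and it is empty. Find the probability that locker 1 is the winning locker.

Consider each possible location of the prize voucher in turn.
If it is in locker 1 (prior 4/13): the attendant has no choice, probability 1; weight (4/13)·1 = 4/13.
If it is in locker 2 (prior 6/13): the attendant has 2 equally likely choices, so probability 1/2; weight (6/13)·(1/2) = 3/13.
If it is in locker 3 (prior 3/13): the attendant opened locker 3, so this case is ruled out; weight (3/13)·0 = 0.
The weights sum to 7/13.
So P(the prize voucher in locker 1 | the attendant opened locker 3) = (4/13) / (7/13) = 4/7.

4/7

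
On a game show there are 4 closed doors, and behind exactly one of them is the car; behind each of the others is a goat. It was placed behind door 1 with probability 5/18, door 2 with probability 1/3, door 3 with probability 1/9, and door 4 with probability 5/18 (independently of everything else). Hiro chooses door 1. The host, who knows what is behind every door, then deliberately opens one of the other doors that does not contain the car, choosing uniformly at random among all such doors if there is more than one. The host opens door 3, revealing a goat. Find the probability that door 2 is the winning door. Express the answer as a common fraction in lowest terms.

Condition on the true location of the car.
If it is behind door 1 (prior 5/18): the host has 3 equally likely choices, so probability 1/3; weight (5/18)·(1/3) = 5/54.
If it is behind door 2 (prior 1/3): the host has 2 equally likely choices, so probability 1/2; weight (1/3)·(1/2) = 1/6.
If it is behind door 3 (prior 1/9): the host opened door 3, so this case is ruled out; weight (1/9)·0 = 0.
If it is behind door 4 (prior 5/18): the host has 2 equally likely choices, so probability 1/2; weight (5/18)·(1/2) = 5/36.
The weights sum to 43/108.
So P(the car behind door 2 | the host opened door 3) = (1/6) / (43/108) = 18/43.

18/43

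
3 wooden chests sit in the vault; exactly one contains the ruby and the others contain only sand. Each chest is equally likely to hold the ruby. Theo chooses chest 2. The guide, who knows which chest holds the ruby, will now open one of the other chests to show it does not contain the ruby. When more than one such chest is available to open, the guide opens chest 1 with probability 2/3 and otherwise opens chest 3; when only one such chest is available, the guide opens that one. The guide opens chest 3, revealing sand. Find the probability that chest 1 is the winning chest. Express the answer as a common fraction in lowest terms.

3/4

Apply Bayes' rule, conditioning on where the ruby actually is.
If it is in chest 1 (prior 1/3): only chest 3 is available, probability 1; weight (1/3)·1 = 1/3.
If it is in chest 2 (prior 1/3): chest 1 is available but not opened, probability 1/3; weight (1/3)·(1/3) = 1/9.
If it is in chest 3 (prior 1/3): the guide opened chest 3, so this case is ruled out; weight (1/3)·0 = 0.
The weights sum to 4/9.
So P(the ruby in chest 1 | the guide opened chest 3) = (1/3) / (4/9) = 3/4.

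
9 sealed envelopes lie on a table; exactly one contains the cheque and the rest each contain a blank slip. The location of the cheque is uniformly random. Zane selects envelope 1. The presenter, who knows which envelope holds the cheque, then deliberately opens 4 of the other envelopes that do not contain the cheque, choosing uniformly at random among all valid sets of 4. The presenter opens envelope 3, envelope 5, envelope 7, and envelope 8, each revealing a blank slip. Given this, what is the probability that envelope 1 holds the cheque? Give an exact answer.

1/9

Apply Bayes' rule, conditioning on where the cheque actually is.
If it is in envelope 1 (prior 1/9): the presenter has 70 equally likely choices, so probability 1/70; weight (1/9)·(1/70) = 1/630.
If it is in any of envelopes 2, 4, 6, and 9 (prior 1/9 each): the presenter has 35 equally likely choices, so probability 1/35; weight (1/9)·(1/35) = 1/315 each.
If it is in any of envelopes 3, 5, 7, and 8 (prior 1/9 each): that envelope was opened and seen not to hold the prize — ruled out; weight (1/9)·0 = 0 each.
The weights sum to 1/70.
So P(the cheque in envelope 1 | the presenter opened envelope 3, envelope 5, envelope 7, and envelope 8) = (1/630) / (1/70) = 1/9.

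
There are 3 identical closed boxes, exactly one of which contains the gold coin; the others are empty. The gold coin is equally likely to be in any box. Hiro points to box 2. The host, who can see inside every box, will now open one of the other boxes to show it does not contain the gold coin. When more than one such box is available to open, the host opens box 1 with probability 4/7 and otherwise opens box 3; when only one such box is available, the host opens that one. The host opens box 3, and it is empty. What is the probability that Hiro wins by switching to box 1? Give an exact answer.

7/10

Consider each possible location of the gold coin in turn.
If it is in box 1 (prior 1/3): only box 3 is available, probability 1; weight (1/3)·1 = 1/3.
If it is in box 2 (prior 1/3): box 1 is available but not opened, probability 3/7; weight (1/3)·(3/7) = 1/7.
If it is in box 3 (prior 1/3): the host opened box 3, so this case is ruled out; weight (1/3)·0 = 0.
The weights sum to 10/21.
So P(the gold coin in box 1 | the host opened box 3) = (1/3) / (10/21) = 7/10.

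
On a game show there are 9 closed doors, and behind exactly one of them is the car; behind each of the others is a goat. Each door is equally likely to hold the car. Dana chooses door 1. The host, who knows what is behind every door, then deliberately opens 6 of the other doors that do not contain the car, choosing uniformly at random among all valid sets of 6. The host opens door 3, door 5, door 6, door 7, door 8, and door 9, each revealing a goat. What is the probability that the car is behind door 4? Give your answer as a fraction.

4/9

Consider each possible location of the car in turn.
If it is behind door 1 (prior 1/9): the host has 28 equally likely choices, so probability 1/28; weight (1/9)·(1/28) = 1/252.
If it is behind either of doors 2 and 4 (prior 1/9 each): the host has 7 equally likely choices, so probability 1/7; weight (1/9)·(1/7) = 1/63 each.
If it is behind any of doors 3, 5, 6, 7, 8, and 9 (prior 1/9 each): that door was opened and seen not to hold the prize — ruled out; weight (1/9)·0 = 0 each.
The weights sum to 1/28.
So P(the car behind door 4 | the host opened door 3, door 5, door 6, door 7, door 8, and door 9) = (1/63) / (1/28) = 4/9.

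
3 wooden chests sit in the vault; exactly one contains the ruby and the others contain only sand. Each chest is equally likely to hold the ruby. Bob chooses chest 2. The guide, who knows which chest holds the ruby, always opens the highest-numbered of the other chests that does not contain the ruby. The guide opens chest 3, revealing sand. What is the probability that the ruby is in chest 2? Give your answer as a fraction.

1/2

Condition on the true location of the ruby.
If it is in either of chests 1 and 2 (prior 1/3 each): chest 3 is the highest-numbered option available, probability 1; weight (1/3)·1 = 1/3 each.
If it is in chest 3 (prior 1/3): the guide opened chest 3, so this case is ruled out; weight (1/3)·0 = 0.
The weights sum to 2/3.
So P(the ruby in chest 2 | the guide opened chest 3) = (1/3) / (2/3) = 1/2.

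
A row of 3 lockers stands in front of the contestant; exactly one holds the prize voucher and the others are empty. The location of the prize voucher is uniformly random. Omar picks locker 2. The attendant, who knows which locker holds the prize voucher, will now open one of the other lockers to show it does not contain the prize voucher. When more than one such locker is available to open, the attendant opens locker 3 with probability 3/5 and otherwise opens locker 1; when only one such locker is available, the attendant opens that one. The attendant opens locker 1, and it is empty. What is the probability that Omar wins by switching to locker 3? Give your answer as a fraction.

5/7

Condition on the true location of the prize voucher.
If it is in locker 1 (prior 1/3): the attendant opened locker 1, so this case is ruled out; weight (1/3)·0 = 0.
If it is in locker 2 (prior 1/3): locker 3 is available but not opened, probability 2/5; weight (1/3)·(2/5) = 2/15.
If it is in locker 3 (prior 1/3): only locker 1 is available, probability 1; weight (1/3)·1 = 1/3.
The weights sum to 7/15.
So P(the prize voucher in locker 3 | the attendant opened locker 1) = (1/3) / (7/15) = 5/7.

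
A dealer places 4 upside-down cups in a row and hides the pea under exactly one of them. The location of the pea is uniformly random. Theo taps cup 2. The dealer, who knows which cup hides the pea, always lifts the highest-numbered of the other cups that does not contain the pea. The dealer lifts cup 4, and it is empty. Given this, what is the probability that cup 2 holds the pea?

1/3

Condition on the true location of the pea.
If it is under any of cups 1, 2, and 3 (prior 1/4 each): cup 4 is the highest-numbered option available, probability 1; weight (1/4)·1 = 1/4 each.
If it is under cup 4 (prior 1/4): the dealer opened cup 4, so this case is ruled out; weight (1/4)·0 = 0.
The weights sum to 3/4.
So P(the pea under cup 2 | the dealer opened cup 4) = (1/4) / (3/4) = 1/3.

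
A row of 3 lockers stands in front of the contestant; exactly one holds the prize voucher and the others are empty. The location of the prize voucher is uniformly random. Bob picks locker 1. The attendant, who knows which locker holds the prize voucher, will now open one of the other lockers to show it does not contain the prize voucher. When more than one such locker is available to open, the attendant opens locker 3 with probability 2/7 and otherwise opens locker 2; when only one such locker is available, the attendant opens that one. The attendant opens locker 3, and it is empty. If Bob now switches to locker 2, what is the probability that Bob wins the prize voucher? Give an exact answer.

Consider each possible location of the prize voucher in turn.
If it is in locker 1 (prior 1/3): locker 3 is available, opened with probability 2/7; weight (1/3)·(2/7) = 2/21.
If it is in locker 2 (prior 1/3): only locker 3 is available, probability 1; weight (1/3)·1 = 1/3.
If it is in locker 3 (prior 1/3): the attendant opened locker 3, so this case is ruled out; weight (1/3)·0 = 0.
The weights sum to 3/7.
So P(the prize voucher in locker 2 | the attendant opened locker 3) = (1/3) / (3/7) = 7/9.

7/9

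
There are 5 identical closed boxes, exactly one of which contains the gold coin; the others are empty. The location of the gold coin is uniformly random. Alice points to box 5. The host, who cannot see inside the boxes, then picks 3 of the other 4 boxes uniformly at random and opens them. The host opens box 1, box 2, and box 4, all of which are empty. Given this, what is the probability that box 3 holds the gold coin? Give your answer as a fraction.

1/2

Because the host chose which boxes to open without knowing where the gold coin is, the choice is independent of the prize location. Learning that none of the 3 opened boxes holds the gold coin simply rules out those 3 locations and leaves the remaining 2 boxes still equally likely by symmetry.
So P(the gold coin in box 3) = 1/2.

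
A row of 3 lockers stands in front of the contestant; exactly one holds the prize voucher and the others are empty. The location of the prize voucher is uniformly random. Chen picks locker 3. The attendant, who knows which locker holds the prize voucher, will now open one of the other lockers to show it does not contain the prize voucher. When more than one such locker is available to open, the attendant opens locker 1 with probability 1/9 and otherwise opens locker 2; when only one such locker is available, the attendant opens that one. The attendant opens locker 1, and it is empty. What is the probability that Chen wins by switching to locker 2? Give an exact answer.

9/10

Consider each possible location of the prize voucher in turn.
If it is in locker 1 (prior 1/3): the attendant opened locker 1, so this case is ruled out; weight (1/3)·0 = 0.
If it is in locker 2 (prior 1/3): only locker 1 is available, probability 1; weight (1/3)·1 = 1/3.
If it is in locker 3 (prior 1/3): locker 1 is available, opened with probability 1/9; weight (1/3)·(1/9) = 1/27.
The weights sum to 10/27.
So P(the prize voucher in locker 2 | the attendant opened locker 1) = (1/3) / (10/27) = 9/10.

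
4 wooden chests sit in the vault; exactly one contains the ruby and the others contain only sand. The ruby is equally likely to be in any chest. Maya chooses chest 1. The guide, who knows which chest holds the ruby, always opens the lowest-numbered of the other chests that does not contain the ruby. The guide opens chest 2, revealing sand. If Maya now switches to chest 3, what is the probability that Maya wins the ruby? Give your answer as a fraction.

Condition on the true location of the ruby.
If it is in any of chests 1, 3, and 4 (prior 1/4 each): chest 2 is the lowest-numbered option available, probability 1; weight (1/4)·1 = 1/4 each.
If it is in chest 2 (prior 1/4): the guide opened chest 2, so this case is ruled out; weight (1/4)·0 = 0.
The weights sum to 3/4.
So P(the ruby in chest 3 | the guide opened chest 2) = (1/4) / (3/4) = 1/3.

1/3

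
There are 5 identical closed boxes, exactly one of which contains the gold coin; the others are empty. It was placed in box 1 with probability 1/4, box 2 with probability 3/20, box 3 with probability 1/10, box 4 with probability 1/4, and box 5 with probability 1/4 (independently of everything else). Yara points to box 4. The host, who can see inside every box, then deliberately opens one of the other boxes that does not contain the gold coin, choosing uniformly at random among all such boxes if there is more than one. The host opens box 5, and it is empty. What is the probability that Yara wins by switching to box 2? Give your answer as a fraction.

Consider each possible location of the gold coin in turn.
If it is in box 1 (prior 1/4): the host has 3 equally likely choices, so probability 1/3; weight (1/4)·(1/3) = 1/12.
If it is in box 2 (prior 3/20): the host has 3 equally likely choices, so probability 1/3; weight (3/20)·(1/3) = 1/20.
If it is in box 3 (prior 1/10): the host has 3 equally likely choices, so probability 1/3; weight (1/10)·(1/3) = 1/30.
If it is in box 4 (prior 1/4): the host has 4 equally likely choices, so probability 1/4; weight (1/4)·(1/4) = 1/16.
If it is in box 5 (prior 1/4): the host opened box 5, so this case is ruled out; weight (1/4)·0 = 0.
The weights sum to 11/48.
So P(the gold coin in box 2 | the host opened box 5) = (1/20) / (11/48) = 12/55.

12/55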